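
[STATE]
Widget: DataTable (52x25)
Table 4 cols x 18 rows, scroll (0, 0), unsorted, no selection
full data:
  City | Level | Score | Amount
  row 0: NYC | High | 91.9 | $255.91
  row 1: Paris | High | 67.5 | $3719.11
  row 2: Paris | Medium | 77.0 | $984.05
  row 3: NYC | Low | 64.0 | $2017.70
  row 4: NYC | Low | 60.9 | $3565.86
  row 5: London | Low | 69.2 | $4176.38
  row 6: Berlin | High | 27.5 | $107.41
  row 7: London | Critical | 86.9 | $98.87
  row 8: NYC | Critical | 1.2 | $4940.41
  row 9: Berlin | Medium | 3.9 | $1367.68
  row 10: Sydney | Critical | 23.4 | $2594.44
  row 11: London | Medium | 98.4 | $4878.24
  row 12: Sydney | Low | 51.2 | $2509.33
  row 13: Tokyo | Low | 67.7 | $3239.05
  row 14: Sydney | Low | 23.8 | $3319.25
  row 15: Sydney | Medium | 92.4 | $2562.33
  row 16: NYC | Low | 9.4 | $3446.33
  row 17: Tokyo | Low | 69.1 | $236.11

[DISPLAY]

City  │Level   │Score│Amount                        
──────┼────────┼─────┼────────                      
NYC   │High    │91.9 │$255.91                       
Paris │High    │67.5 │$3719.11                      
Paris │Medium  │77.0 │$984.05                       
NYC   │Low     │64.0 │$2017.70                      
NYC   │Low     │60.9 │$3565.86                      
London│Low     │69.2 │$4176.38                      
Berlin│High    │27.5 │$107.41                       
London│Critical│86.9 │$98.87                        
NYC   │Critical│1.2  │$4940.41                      
Berlin│Medium  │3.9  │$1367.68                      
Sydney│Critical│23.4 │$2594.44                      
London│Medium  │98.4 │$4878.24                      
Sydney│Low     │51.2 │$2509.33                      
Tokyo │Low     │67.7 │$3239.05                      
Sydney│Low     │23.8 │$3319.25                      
Sydney│Medium  │92.4 │$2562.33                      
NYC   │Low     │9.4  │$3446.33                      
Tokyo │Low     │69.1 │$236.11                       
                                                    
                                                    
                                                    
                                                    
                                                    


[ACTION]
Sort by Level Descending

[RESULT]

City  │Level  ▼│Score│Amount                        
──────┼────────┼─────┼────────                      
Paris │Medium  │77.0 │$984.05                       
Berlin│Medium  │3.9  │$1367.68                      
London│Medium  │98.4 │$4878.24                      
Sydney│Medium  │92.4 │$2562.33                      
NYC   │Low     │64.0 │$2017.70                      
NYC   │Low     │60.9 │$3565.86                      
London│Low     │69.2 │$4176.38                      
Sydney│Low     │51.2 │$2509.33                      
Tokyo │Low     │67.7 │$3239.05                      
Sydney│Low     │23.8 │$3319.25                      
NYC   │Low     │9.4  │$3446.33                      
Tokyo │Low     │69.1 │$236.11                       
NYC   │High    │91.9 │$255.91                       
Paris │High    │67.5 │$3719.11                      
Berlin│High    │27.5 │$107.41                       
London│Critical│86.9 │$98.87                        
NYC   │Critical│1.2  │$4940.41                      
Sydney│Critical│23.4 │$2594.44                      
                                                    
                                                    
                                                    
                                                    
                                                    


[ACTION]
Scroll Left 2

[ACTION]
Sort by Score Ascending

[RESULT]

City  │Level   │Scor▲│Amount                        
──────┼────────┼─────┼────────                      
NYC   │Critical│1.2  │$4940.41                      
Berlin│Medium  │3.9  │$1367.68                      
NYC   │Low     │9.4  │$3446.33                      
Sydney│Critical│23.4 │$2594.44                      
Sydney│Low     │23.8 │$3319.25                      
Berlin│High    │27.5 │$107.41                       
Sydney│Low     │51.2 │$2509.33                      
NYC   │Low     │60.9 │$3565.86                      
NYC   │Low     │64.0 │$2017.70                      
Paris │High    │67.5 │$3719.11                      
Tokyo │Low     │67.7 │$3239.05                      
Tokyo │Low     │69.1 │$236.11                       
London│Low     │69.2 │$4176.38                      
Paris │Medium  │77.0 │$984.05                       
London│Critical│86.9 │$98.87                        
NYC   │High    │91.9 │$255.91                       
Sydney│Medium  │92.4 │$2562.33                      
London│Medium  │98.4 │$4878.24                      
                                                    
                                                    
                                                    
                                                    
                                                    


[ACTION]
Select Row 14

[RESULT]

City  │Level   │Scor▲│Amount                        
──────┼────────┼─────┼────────                      
NYC   │Critical│1.2  │$4940.41                      
Berlin│Medium  │3.9  │$1367.68                      
NYC   │Low     │9.4  │$3446.33                      
Sydney│Critical│23.4 │$2594.44                      
Sydney│Low     │23.8 │$3319.25                      
Berlin│High    │27.5 │$107.41                       
Sydney│Low     │51.2 │$2509.33                      
NYC   │Low     │60.9 │$3565.86                      
NYC   │Low     │64.0 │$2017.70                      
Paris │High    │67.5 │$3719.11                      
Tokyo │Low     │67.7 │$3239.05                      
Tokyo │Low     │69.1 │$236.11                       
London│Low     │69.2 │$4176.38                      
Paris │Medium  │77.0 │$984.05                       
>ondon│Critical│86.9 │$98.87                        
NYC   │High    │91.9 │$255.91                       
Sydney│Medium  │92.4 │$2562.33                      
London│Medium  │98.4 │$4878.24                      
                                                    
                                                    
                                                    
                                                    
                                                    


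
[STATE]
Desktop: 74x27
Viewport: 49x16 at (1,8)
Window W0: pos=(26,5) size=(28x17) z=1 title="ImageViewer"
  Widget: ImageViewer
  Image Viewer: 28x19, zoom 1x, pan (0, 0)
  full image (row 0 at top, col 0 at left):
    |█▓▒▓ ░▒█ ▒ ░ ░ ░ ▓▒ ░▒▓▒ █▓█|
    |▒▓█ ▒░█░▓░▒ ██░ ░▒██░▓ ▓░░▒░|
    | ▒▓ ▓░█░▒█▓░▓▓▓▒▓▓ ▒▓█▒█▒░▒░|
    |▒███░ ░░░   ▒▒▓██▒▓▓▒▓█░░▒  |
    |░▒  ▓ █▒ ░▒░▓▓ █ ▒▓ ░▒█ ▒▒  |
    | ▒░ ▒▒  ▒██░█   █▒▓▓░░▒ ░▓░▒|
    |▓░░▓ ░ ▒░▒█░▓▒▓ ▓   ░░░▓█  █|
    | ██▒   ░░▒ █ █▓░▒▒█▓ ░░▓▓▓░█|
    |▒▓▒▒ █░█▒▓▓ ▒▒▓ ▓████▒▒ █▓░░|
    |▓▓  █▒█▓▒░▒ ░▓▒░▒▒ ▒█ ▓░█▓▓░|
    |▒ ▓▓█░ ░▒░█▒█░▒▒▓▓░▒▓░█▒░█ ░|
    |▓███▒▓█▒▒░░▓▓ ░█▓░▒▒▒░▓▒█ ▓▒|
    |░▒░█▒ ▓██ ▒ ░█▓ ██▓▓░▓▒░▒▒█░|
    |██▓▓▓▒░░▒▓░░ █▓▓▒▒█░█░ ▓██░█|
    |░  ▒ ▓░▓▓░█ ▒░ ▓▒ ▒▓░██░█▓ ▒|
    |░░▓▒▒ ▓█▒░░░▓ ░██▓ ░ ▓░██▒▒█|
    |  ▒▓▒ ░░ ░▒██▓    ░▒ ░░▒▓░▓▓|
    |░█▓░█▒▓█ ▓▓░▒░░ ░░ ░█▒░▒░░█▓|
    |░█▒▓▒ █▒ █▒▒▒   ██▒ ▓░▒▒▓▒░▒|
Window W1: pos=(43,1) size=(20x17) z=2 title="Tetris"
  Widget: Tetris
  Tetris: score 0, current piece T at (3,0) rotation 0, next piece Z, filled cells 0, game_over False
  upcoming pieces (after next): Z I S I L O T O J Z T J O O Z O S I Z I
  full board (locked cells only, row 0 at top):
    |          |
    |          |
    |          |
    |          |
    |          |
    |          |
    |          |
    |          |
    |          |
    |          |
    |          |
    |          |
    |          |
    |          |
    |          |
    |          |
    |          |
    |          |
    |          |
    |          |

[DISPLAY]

                         ┃█▓▒▓ ░▒█ ▒ ░ ░ ░┃      
                         ┃▒▓█ ▒░█░▓░▒ ██░ ┃      
                         ┃ ▒▓ ▓░█░▒█▓░▓▓▓▒┃      
                         ┃▒███░ ░░░   ▒▒▓█┃      
                         ┃░▒  ▓ █▒ ░▒░▓▓ █┃      
                         ┃ ▒░ ▒▒  ▒██░█   ┃      
                         ┃▓░░▓ ░ ▒░▒█░▓▒▓ ┃      
                         ┃ ██▒   ░░▒ █ █▓░┃      
                         ┃▒▓▒▒ █░█▒▓▓ ▒▒▓ ┃      
                         ┃▓▓  █▒█▓▒░▒ ░▓▒░┗━━━━━━
                         ┃▒ ▓▓█░ ░▒░█▒█░▒▒▓▓░▒▓░█
                         ┃▓███▒▓█▒▒░░▓▓ ░█▓░▒▒▒░▓
                         ┃░▒░█▒ ▓██ ▒ ░█▓ ██▓▓░▓▒
                         ┗━━━━━━━━━━━━━━━━━━━━━━━
                                                 
                                                 


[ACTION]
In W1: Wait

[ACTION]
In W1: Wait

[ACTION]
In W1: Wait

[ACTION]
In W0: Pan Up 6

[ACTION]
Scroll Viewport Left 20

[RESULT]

                          ┃█▓▒▓ ░▒█ ▒ ░ ░ ░┃     
                          ┃▒▓█ ▒░█░▓░▒ ██░ ┃     
                          ┃ ▒▓ ▓░█░▒█▓░▓▓▓▒┃     
                          ┃▒███░ ░░░   ▒▒▓█┃     
                          ┃░▒  ▓ █▒ ░▒░▓▓ █┃     
                          ┃ ▒░ ▒▒  ▒██░█   ┃     
                          ┃▓░░▓ ░ ▒░▒█░▓▒▓ ┃     
                          ┃ ██▒   ░░▒ █ █▓░┃     
                          ┃▒▓▒▒ █░█▒▓▓ ▒▒▓ ┃     
                          ┃▓▓  █▒█▓▒░▒ ░▓▒░┗━━━━━
                          ┃▒ ▓▓█░ ░▒░█▒█░▒▒▓▓░▒▓░
                          ┃▓███▒▓█▒▒░░▓▓ ░█▓░▒▒▒░
                          ┃░▒░█▒ ▓██ ▒ ░█▓ ██▓▓░▓
                          ┗━━━━━━━━━━━━━━━━━━━━━━
                                                 
                                                 


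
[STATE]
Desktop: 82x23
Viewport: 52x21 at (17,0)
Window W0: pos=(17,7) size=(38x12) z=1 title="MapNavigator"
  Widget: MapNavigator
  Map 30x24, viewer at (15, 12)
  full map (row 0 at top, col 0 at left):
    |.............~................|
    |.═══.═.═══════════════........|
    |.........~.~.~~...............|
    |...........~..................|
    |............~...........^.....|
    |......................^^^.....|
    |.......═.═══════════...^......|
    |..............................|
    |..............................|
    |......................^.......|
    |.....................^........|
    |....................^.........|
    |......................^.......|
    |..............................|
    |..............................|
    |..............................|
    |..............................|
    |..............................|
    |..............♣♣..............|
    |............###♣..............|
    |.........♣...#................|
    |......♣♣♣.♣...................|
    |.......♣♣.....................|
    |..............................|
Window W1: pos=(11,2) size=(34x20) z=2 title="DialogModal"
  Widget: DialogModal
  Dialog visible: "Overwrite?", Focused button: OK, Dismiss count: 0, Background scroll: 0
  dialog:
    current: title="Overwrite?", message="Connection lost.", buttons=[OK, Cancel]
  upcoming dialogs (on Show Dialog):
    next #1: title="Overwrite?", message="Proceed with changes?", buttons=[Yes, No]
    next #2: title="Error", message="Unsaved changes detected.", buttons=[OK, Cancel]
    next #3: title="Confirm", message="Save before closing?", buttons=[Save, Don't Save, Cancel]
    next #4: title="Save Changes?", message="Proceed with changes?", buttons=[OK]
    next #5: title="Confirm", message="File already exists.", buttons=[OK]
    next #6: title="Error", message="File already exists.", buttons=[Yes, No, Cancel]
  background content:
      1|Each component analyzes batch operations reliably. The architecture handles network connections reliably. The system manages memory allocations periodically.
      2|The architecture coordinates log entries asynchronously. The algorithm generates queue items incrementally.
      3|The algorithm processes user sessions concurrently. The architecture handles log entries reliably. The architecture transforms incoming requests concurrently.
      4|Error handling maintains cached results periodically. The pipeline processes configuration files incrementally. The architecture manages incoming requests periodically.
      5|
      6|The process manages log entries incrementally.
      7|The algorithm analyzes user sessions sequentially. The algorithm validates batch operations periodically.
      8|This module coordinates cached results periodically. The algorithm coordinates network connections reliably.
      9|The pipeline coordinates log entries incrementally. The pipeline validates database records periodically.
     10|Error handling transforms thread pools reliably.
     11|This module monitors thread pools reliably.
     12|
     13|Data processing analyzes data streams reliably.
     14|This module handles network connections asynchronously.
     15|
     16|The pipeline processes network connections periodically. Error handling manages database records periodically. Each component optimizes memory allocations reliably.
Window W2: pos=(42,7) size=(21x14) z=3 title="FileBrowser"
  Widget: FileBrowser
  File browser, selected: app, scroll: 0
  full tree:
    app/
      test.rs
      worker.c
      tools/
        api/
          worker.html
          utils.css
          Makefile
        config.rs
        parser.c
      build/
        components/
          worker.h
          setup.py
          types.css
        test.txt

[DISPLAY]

                                                    
                                                    
━━━━━━━━━━━━━━━━━━━━━━━━━━━┓                        
ogModal                    ┃                        
───────────────────────────┨                        
component analyzes batch op┃                        
rchitecture coordinates log┃                        
lgorithm processes user s┏━━━━━━━━━━━━━━━━━━━┓      
 handling maintains cache┃ FileBrowser       ┃      
                         ┠───────────────────┨      
r┌──────────────────┐trie┃> [-] app/         ┃      
l│    Overwrite?    │r se┃    test.rs        ┃      
m│ Connection lost. │ched┃    worker.c       ┃      
i│  [OK]  Cancel    │og e┃    [+] tools/     ┃      
 └──────────────────┘thre┃    [+] build/     ┃      
module monitors thread po┃                   ┃      
                         ┃                   ┃      
processing analyzes data ┃                   ┃      
module handles network co┃                   ┃      
                         ┃                   ┃      
ipeline processes network┗━━━━━━━━━━━━━━━━━━━┛      


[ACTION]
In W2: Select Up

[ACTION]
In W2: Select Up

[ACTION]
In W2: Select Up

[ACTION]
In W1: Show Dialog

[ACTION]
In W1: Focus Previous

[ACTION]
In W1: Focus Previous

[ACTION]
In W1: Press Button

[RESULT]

                                                    
                                                    
━━━━━━━━━━━━━━━━━━━━━━━━━━━┓                        
ogModal                    ┃                        
───────────────────────────┨                        
component analyzes batch op┃                        
rchitecture coordinates log┃                        
lgorithm processes user s┏━━━━━━━━━━━━━━━━━━━┓      
 handling maintains cache┃ FileBrowser       ┃      
                         ┠───────────────────┨      
rocess manages log entrie┃> [-] app/         ┃      
lgorithm analyzes user se┃    test.rs        ┃      
module coordinates cached┃    worker.c       ┃      
ipeline coordinates log e┃    [+] tools/     ┃      
 handling transforms thre┃    [+] build/     ┃      
module monitors thread po┃                   ┃      
                         ┃                   ┃      
processing analyzes data ┃                   ┃      
module handles network co┃                   ┃      
                         ┃                   ┃      
ipeline processes network┗━━━━━━━━━━━━━━━━━━━┛      


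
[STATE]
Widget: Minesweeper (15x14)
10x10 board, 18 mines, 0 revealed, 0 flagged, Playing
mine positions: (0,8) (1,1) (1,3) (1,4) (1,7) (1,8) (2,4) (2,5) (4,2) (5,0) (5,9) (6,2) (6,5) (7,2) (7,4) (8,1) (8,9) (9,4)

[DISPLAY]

■■■■■■■■■■     
■■■■■■■■■■     
■■■■■■■■■■     
■■■■■■■■■■     
■■■■■■■■■■     
■■■■■■■■■■     
■■■■■■■■■■     
■■■■■■■■■■     
■■■■■■■■■■     
■■■■■■■■■■     
               
               
               
               


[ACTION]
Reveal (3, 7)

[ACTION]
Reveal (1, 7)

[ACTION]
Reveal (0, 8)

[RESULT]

■■■■■■■■✹■     
■✹■✹✹■■✹✹■     
■■■■✹✹2221     
■■■2221        
■■✹1    11     
✹■■2111 1✹     
■■✹■■✹1 1■     
■■✹■✹21 1■     
■✹■■■2  1✹     
■■■■✹1  1■     
               
               
               
               


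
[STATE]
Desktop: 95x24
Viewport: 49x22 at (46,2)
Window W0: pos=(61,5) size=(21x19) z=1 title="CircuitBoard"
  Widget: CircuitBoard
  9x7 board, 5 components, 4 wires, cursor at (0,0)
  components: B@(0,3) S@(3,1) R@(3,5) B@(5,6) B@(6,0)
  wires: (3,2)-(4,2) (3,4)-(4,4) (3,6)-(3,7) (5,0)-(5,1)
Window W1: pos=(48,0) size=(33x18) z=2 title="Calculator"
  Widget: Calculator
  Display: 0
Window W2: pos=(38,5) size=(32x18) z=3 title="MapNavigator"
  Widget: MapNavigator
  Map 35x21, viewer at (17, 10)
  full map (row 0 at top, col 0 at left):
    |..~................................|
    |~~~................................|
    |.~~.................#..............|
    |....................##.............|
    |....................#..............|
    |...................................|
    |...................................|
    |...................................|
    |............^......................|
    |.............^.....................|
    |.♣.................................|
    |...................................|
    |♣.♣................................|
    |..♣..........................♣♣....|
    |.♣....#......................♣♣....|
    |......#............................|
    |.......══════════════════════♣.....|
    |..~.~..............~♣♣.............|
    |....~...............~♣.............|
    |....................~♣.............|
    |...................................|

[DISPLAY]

  ┠───────────────────────────────┨              
  ┃                              0┃              
  ┃┌───┬───┬───┬───┐              ┃              
━━━━━━━━━━━━━━━━━━━━━━━┓          ┃┓             
igator                 ┃          ┃┃             
───────────────────────┨          ┃┨             
...........##..........┃          ┃┃             
...........#...........┃          ┃┃             
.......................┃          ┃┃             
.......................┃          ┃┃             
.......................┃          ┃┃             
...^...................┃          ┃┃             
....^..................┃          ┃┃             
........@..............┃          ┃┃             
.......................┃          ┃┃             
.......................┃━━━━━━━━━━┛┃             
....................♣♣.┃           ┃             
....................♣♣.┃·          ┃             
.......................┃           ┃             
════════════════════♣..┃           ┃             
━━━━━━━━━━━━━━━━━━━━━━━┛(0,0)      ┃             
               ┗━━━━━━━━━━━━━━━━━━━┛             


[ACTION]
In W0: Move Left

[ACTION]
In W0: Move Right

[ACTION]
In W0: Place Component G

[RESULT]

  ┠───────────────────────────────┨              
  ┃                              0┃              
  ┃┌───┬───┬───┬───┐              ┃              
━━━━━━━━━━━━━━━━━━━━━━━┓          ┃┓             
igator                 ┃          ┃┃             
───────────────────────┨          ┃┨             
...........##..........┃          ┃┃             
...........#...........┃          ┃┃             
.......................┃          ┃┃             
.......................┃          ┃┃             
.......................┃          ┃┃             
...^...................┃          ┃┃             
....^..................┃          ┃┃             
........@..............┃          ┃┃             
.......................┃          ┃┃             
.......................┃━━━━━━━━━━┛┃             
....................♣♣.┃           ┃             
....................♣♣.┃·          ┃             
.......................┃           ┃             
════════════════════♣..┃           ┃             
━━━━━━━━━━━━━━━━━━━━━━━┛(0,1)      ┃             
               ┗━━━━━━━━━━━━━━━━━━━┛             


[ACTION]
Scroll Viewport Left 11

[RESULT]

             ┠───────────────────────────────┨   
             ┃                              0┃   
             ┃┌───┬───┬───┬───┐              ┃   
   ┏━━━━━━━━━━━━━━━━━━━━━━━━━━━━━━┓          ┃┓  
   ┃ MapNavigator                 ┃          ┃┃  
   ┠──────────────────────────────┨          ┃┨  
   ┃..................##..........┃          ┃┃  
   ┃..................#...........┃          ┃┃  
   ┃..............................┃          ┃┃  
   ┃..............................┃          ┃┃  
   ┃..............................┃          ┃┃  
   ┃..........^...................┃          ┃┃  
   ┃...........^..................┃          ┃┃  
   ┃...............@..............┃          ┃┃  
   ┃..............................┃          ┃┃  
   ┃♣.............................┃━━━━━━━━━━┛┃  
   ┃♣..........................♣♣.┃           ┃  
   ┃....#......................♣♣.┃·          ┃  
   ┃....#.........................┃           ┃  
   ┃.....══════════════════════♣..┃           ┃  
   ┗━━━━━━━━━━━━━━━━━━━━━━━━━━━━━━┛(0,1)      ┃  
                          ┗━━━━━━━━━━━━━━━━━━━┛  


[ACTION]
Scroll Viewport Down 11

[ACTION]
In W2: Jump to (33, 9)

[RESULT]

             ┠───────────────────────────────┨   
             ┃                              0┃   
             ┃┌───┬───┬───┬───┐              ┃   
   ┏━━━━━━━━━━━━━━━━━━━━━━━━━━━━━━┓          ┃┓  
   ┃ MapNavigator                 ┃          ┃┃  
   ┠──────────────────────────────┨          ┃┨  
   ┃..#..............             ┃          ┃┃  
   ┃..##.............             ┃          ┃┃  
   ┃..#..............             ┃          ┃┃  
   ┃.................             ┃          ┃┃  
   ┃.................             ┃          ┃┃  
   ┃.................             ┃          ┃┃  
   ┃.................             ┃          ┃┃  
   ┃...............@.             ┃          ┃┃  
   ┃.................             ┃          ┃┃  
   ┃.................             ┃━━━━━━━━━━┛┃  
   ┃.................             ┃           ┃  
   ┃...........♣♣....             ┃·          ┃  
   ┃...........♣♣....             ┃           ┃  
   ┃.................             ┃           ┃  
   ┗━━━━━━━━━━━━━━━━━━━━━━━━━━━━━━┛(0,1)      ┃  
                          ┗━━━━━━━━━━━━━━━━━━━┛  


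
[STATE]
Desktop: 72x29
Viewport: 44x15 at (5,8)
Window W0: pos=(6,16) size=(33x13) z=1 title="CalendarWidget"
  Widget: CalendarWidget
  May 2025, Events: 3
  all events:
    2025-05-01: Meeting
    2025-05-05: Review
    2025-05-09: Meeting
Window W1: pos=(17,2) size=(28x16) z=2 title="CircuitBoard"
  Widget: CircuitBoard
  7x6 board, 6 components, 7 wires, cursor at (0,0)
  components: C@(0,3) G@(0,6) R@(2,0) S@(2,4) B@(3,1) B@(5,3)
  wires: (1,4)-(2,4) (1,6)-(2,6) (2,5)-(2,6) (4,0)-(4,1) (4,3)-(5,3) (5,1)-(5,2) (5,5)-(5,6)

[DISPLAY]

            ┃1                   ·     ┃    
            ┃                    │     ┃    
            ┃2   R               S   · ┃    
            ┃                          ┃    
            ┃3       B                 ┃    
            ┃                          ┃    
            ┃4   · ─ ·       ·         ┃    
            ┃                │         ┃    
 ┏━━━━━━━━━━┃5       · ─ ·   B       · ┃    
 ┃ CalendarW┗━━━━━━━━━━━━━━━━━━━━━━━━━━┛    
 ┠───────────────────────────────┨          
 ┃            May 2025           ┃          
 ┃Mo Tu We Th Fr Sa Su           ┃          
 ┃          1*  2  3  4          ┃          
 ┃ 5*  6  7  8  9* 10 11         ┃          


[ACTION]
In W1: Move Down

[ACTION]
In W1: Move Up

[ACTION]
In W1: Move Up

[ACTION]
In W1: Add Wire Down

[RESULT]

            ┃1   ·               ·     ┃    
            ┃                    │     ┃    
            ┃2   R               S   · ┃    
            ┃                          ┃    
            ┃3       B                 ┃    
            ┃                          ┃    
            ┃4   · ─ ·       ·         ┃    
            ┃                │         ┃    
 ┏━━━━━━━━━━┃5       · ─ ·   B       · ┃    
 ┃ CalendarW┗━━━━━━━━━━━━━━━━━━━━━━━━━━┛    
 ┠───────────────────────────────┨          
 ┃            May 2025           ┃          
 ┃Mo Tu We Th Fr Sa Su           ┃          
 ┃          1*  2  3  4          ┃          
 ┃ 5*  6  7  8  9* 10 11         ┃          


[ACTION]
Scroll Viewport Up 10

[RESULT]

                                            
                                            
            ┏━━━━━━━━━━━━━━━━━━━━━━━━━━┓    
            ┃ CircuitBoard             ┃    
            ┠──────────────────────────┨    
            ┃   0 1 2 3 4 5 6          ┃    
            ┃0  [.]          C         ┃    
            ┃    │                     ┃    
            ┃1   ·               ·     ┃    
            ┃                    │     ┃    
            ┃2   R               S   · ┃    
            ┃                          ┃    
            ┃3       B                 ┃    
            ┃                          ┃    
            ┃4   · ─ ·       ·         ┃    


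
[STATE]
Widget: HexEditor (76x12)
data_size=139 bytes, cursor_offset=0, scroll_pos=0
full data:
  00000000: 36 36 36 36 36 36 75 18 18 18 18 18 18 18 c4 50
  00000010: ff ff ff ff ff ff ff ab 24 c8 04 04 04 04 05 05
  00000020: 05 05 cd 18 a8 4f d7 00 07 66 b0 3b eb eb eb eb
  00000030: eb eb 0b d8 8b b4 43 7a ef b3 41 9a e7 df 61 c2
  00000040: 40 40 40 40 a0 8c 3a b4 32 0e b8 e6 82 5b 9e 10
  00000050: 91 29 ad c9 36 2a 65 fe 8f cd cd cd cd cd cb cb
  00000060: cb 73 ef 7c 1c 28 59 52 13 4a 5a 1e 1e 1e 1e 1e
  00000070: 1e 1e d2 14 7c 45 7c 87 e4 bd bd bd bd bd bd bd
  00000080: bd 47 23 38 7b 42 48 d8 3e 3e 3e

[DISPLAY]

00000000  36 36 36 36 36 36 75 18  18 18 18 18 18 18 c4 50  |666666u........
00000010  ff ff ff ff ff ff ff ab  24 c8 04 04 04 04 05 05  |........$......
00000020  05 05 cd 18 a8 4f d7 00  07 66 b0 3b eb eb eb eb  |.....O...f.;...
00000030  eb eb 0b d8 8b b4 43 7a  ef b3 41 9a e7 df 61 c2  |......Cz..A...a
00000040  40 40 40 40 a0 8c 3a b4  32 0e b8 e6 82 5b 9e 10  |@@@@..:.2....[.
00000050  91 29 ad c9 36 2a 65 fe  8f cd cd cd cd cd cb cb  |.)..6*e........
00000060  cb 73 ef 7c 1c 28 59 52  13 4a 5a 1e 1e 1e 1e 1e  |.s.|.(YR.JZ....
00000070  1e 1e d2 14 7c 45 7c 87  e4 bd bd bd bd bd bd bd  |....|E|........
00000080  bd 47 23 38 7b 42 48 d8  3e 3e 3e                 |.G#8{BH.>>>    
                                                                            
                                                                            
                                                                            


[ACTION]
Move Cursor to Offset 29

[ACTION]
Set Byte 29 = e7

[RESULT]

00000000  36 36 36 36 36 36 75 18  18 18 18 18 18 18 c4 50  |666666u........
00000010  ff ff ff ff ff ff ff ab  24 c8 04 04 04 E7 05 05  |........$......
00000020  05 05 cd 18 a8 4f d7 00  07 66 b0 3b eb eb eb eb  |.....O...f.;...
00000030  eb eb 0b d8 8b b4 43 7a  ef b3 41 9a e7 df 61 c2  |......Cz..A...a
00000040  40 40 40 40 a0 8c 3a b4  32 0e b8 e6 82 5b 9e 10  |@@@@..:.2....[.
00000050  91 29 ad c9 36 2a 65 fe  8f cd cd cd cd cd cb cb  |.)..6*e........
00000060  cb 73 ef 7c 1c 28 59 52  13 4a 5a 1e 1e 1e 1e 1e  |.s.|.(YR.JZ....
00000070  1e 1e d2 14 7c 45 7c 87  e4 bd bd bd bd bd bd bd  |....|E|........
00000080  bd 47 23 38 7b 42 48 d8  3e 3e 3e                 |.G#8{BH.>>>    
                                                                            
                                                                            
                                                                            


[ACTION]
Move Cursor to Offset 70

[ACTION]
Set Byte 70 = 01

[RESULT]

00000000  36 36 36 36 36 36 75 18  18 18 18 18 18 18 c4 50  |666666u........
00000010  ff ff ff ff ff ff ff ab  24 c8 04 04 04 e7 05 05  |........$......
00000020  05 05 cd 18 a8 4f d7 00  07 66 b0 3b eb eb eb eb  |.....O...f.;...
00000030  eb eb 0b d8 8b b4 43 7a  ef b3 41 9a e7 df 61 c2  |......Cz..A...a
00000040  40 40 40 40 a0 8c 01 b4  32 0e b8 e6 82 5b 9e 10  |@@@@....2....[.
00000050  91 29 ad c9 36 2a 65 fe  8f cd cd cd cd cd cb cb  |.)..6*e........
00000060  cb 73 ef 7c 1c 28 59 52  13 4a 5a 1e 1e 1e 1e 1e  |.s.|.(YR.JZ....
00000070  1e 1e d2 14 7c 45 7c 87  e4 bd bd bd bd bd bd bd  |....|E|........
00000080  bd 47 23 38 7b 42 48 d8  3e 3e 3e                 |.G#8{BH.>>>    
                                                                            
                                                                            
                                                                            


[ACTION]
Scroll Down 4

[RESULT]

00000040  40 40 40 40 a0 8c 01 b4  32 0e b8 e6 82 5b 9e 10  |@@@@....2....[.
00000050  91 29 ad c9 36 2a 65 fe  8f cd cd cd cd cd cb cb  |.)..6*e........
00000060  cb 73 ef 7c 1c 28 59 52  13 4a 5a 1e 1e 1e 1e 1e  |.s.|.(YR.JZ....
00000070  1e 1e d2 14 7c 45 7c 87  e4 bd bd bd bd bd bd bd  |....|E|........
00000080  bd 47 23 38 7b 42 48 d8  3e 3e 3e                 |.G#8{BH.>>>    
                                                                            
                                                                            
                                                                            
                                                                            
                                                                            
                                                                            
                                                                            


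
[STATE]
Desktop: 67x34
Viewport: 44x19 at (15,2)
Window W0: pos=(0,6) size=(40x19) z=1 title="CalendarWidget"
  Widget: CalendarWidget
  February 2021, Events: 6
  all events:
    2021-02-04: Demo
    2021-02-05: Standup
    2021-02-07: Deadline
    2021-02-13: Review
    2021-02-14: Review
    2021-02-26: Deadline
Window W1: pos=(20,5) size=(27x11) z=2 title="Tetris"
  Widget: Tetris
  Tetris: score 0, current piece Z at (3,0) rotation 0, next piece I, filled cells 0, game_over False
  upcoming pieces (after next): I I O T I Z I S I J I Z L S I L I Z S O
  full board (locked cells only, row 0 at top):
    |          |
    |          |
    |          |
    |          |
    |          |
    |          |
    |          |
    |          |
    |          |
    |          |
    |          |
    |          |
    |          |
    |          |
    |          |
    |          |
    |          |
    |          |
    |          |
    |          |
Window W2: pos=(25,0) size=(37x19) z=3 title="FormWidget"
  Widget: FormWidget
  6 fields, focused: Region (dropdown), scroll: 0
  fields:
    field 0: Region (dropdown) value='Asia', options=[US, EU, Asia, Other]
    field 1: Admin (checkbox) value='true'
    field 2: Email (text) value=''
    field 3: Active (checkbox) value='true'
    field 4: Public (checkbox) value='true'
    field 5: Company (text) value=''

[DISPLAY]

          ┠─────────────────────────────────
          ┃> Region:     [Asia              
          ┃  Admin:      [x]                
     ┏━━━━┃  Email:      [                  
━━━━━┃ Tet┃  Active:     [x]                
t    ┠────┃  Public:     [x]                
─────┃    ┃  Company:    [                  
bruar┃    ┃                                 
 Sa S┃    ┃                                 
5*  6┃    ┃                                 
 13* ┃    ┃                                 
 20 2┃    ┃                                 
* 27 ┃    ┃                                 
     ┗━━━━┃                                 
          ┃                                 
          ┃                                 
          ┗━━━━━━━━━━━━━━━━━━━━━━━━━━━━━━━━━
                        ┃                   
                        ┃                   


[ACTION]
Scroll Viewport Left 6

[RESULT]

                ┠───────────────────────────
                ┃> Region:     [Asia        
                ┃  Admin:      [x]          
           ┏━━━━┃  Email:      [            
━━━━━━━━━━━┃ Tet┃  Active:     [x]          
rWidget    ┠────┃  Public:     [x]          
───────────┃    ┃  Company:    [            
    Februar┃    ┃                           
 Th Fr Sa S┃    ┃                           
  4*  5*  6┃    ┃                           
 11 12 13* ┃    ┃                           
 18 19 20 2┃    ┃                           
 25 26* 27 ┃    ┃                           
           ┗━━━━┃                           
                ┃                           
                ┃                           
                ┗━━━━━━━━━━━━━━━━━━━━━━━━━━━
                              ┃             
                              ┃             


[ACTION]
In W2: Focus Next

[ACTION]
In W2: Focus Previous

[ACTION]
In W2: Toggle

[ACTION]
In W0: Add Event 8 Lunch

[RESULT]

                ┠───────────────────────────
                ┃> Region:     [Asia        
                ┃  Admin:      [x]          
           ┏━━━━┃  Email:      [            
━━━━━━━━━━━┃ Tet┃  Active:     [x]          
rWidget    ┠────┃  Public:     [x]          
───────────┃    ┃  Company:    [            
    Februar┃    ┃                           
 Th Fr Sa S┃    ┃                           
  4*  5*  6┃    ┃                           
0 11 12 13*┃    ┃                           
 18 19 20 2┃    ┃                           
 25 26* 27 ┃    ┃                           
           ┗━━━━┃                           
                ┃                           
                ┃                           
                ┗━━━━━━━━━━━━━━━━━━━━━━━━━━━
                              ┃             
                              ┃             
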